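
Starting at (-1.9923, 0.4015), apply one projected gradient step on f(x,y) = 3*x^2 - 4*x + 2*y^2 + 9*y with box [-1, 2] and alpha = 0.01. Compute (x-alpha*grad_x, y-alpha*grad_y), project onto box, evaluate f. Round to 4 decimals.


Step 1: Compute gradient at (-1.9923, 0.4015).
grad_x = 2*3*-1.9923 - 4 = -15.9538
grad_y = 2*2*0.4015 + 9 = 10.606
Step 2: Gradient step.
x_raw = -1.9923 - 0.01*-15.9538 = -1.8328
y_raw = 0.4015 - 0.01*10.606 = 0.2954
Step 3: Project onto [-1, 2].
x_proj = clip(-1.8328) = -1.0
y_proj = clip(0.2954) = 0.2954
Step 4: Evaluate f.
f(-1.0, 0.2954) = 9.8335


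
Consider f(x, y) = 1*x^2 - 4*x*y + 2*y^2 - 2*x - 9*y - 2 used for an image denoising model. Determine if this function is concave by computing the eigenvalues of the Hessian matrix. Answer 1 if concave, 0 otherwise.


The Hessian of f(x,y) = 1*x^2 - 4*x*y + 2*y^2 - 2*x - 9*y - 2 is:
H = [[2, -4], [-4, 4]]
Trace = 2 + 4 = 6
Determinant = 2*4 - (-4)^2 = -8
Discriminant = (6)^2 - 4*-8 = 68.0
Eigenvalues: lambda_1 = -1.1231, lambda_2 = 7.1231
The function is not concave.

0


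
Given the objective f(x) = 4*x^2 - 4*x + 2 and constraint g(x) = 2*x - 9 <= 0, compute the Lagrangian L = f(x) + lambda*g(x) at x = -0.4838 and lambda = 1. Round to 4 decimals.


Step 1: Evaluate f(x).
f(-0.4838) = 4*(-0.4838)^2 - 4*(-0.4838) + 2 = 4.8714
Step 2: Evaluate g(x).
g(-0.4838) = 2*-0.4838 - 9 = -9.9676
Step 3: Compute Lagrangian.
L = 4.8714 + 1*-9.9676 = -5.0962


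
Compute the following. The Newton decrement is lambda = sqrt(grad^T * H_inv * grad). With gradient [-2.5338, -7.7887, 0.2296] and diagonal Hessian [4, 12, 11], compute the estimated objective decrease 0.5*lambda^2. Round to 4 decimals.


Step 1: H is diagonal, so H^(-1) * g = [-0.6335, -0.6491, 0.0209].
Step 2: g^T H^(-1) g = sum_i g_i^2 / H_ii
  = (-2.5338)^2/4 + (-7.7887)^2/12 + (0.2296)^2/11
  = 1.605 + 5.0553 + 0.0048 = 6.6651
Step 3: Objective decrease = 0.5 * g^T H^(-1) g = 3.3326


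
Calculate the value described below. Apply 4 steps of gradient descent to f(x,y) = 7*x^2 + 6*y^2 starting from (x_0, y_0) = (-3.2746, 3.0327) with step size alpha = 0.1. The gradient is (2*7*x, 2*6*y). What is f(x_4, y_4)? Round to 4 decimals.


Gradient descent on f(x,y) = 7*x^2 + 6*y^2.
Starting point: (-3.2746, 3.0327), alpha = 0.1
Step 1: grad_x = 2*7*-3.2746 = -45.8444, grad_y = 2*6*3.0327 = 36.3924
  x_1 = -3.2746 - 0.1*-45.8444 = 1.3098
  y_1 = 3.0327 - 0.1*36.3924 = -0.6065
Step 2: grad_x = 2*7*1.3098 = 18.3378, grad_y = 2*6*-0.6065 = -7.2785
  x_2 = 1.3098 - 0.1*18.3378 = -0.5239
  y_2 = -0.6065 - 0.1*-7.2785 = 0.1213
Step 3: grad_x = 2*7*-0.5239 = -7.3351, grad_y = 2*6*0.1213 = 1.4557
  x_3 = -0.5239 - 0.1*-7.3351 = 0.2096
  y_3 = 0.1213 - 0.1*1.4557 = -0.0243
Step 4: grad_x = 2*7*0.2096 = 2.934, grad_y = 2*6*-0.0243 = -0.2911
  x_4 = 0.2096 - 0.1*2.934 = -0.0838
  y_4 = -0.0243 - 0.1*-0.2911 = 0.0049
f(-0.0838, 0.0049) = 7*(-0.0838)^2 + 6*0.0049^2 = 0.0493


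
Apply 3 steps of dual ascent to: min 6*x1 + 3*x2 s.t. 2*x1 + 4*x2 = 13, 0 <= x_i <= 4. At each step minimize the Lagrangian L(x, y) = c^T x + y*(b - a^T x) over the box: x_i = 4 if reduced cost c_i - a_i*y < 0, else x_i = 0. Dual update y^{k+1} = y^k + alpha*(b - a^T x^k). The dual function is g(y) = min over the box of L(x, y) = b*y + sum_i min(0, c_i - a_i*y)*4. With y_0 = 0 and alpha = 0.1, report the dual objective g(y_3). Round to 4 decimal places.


Dual ascent for LP: min 6*x1 + 3*x2, 2*x1 + 4*x2 = 13, 0 <= x_i <= 4
Step 1: y^k = 0.0, reduced costs: (6.0, 3.0)
  x^k = (0.0, 0.0), subgradient = b - a^T x = 13.0
  y^{k+1} = 0.0 + 0.1*13.0 = 1.3
Step 2: y^k = 1.3, reduced costs: (3.4, -2.2)
  x^k = (0.0, 4.0), subgradient = b - a^T x = -3.0
  y^{k+1} = 1.3 + 0.1*-3.0 = 1.0
Step 3: y^k = 1.0, reduced costs: (4.0, -1.0)
  x^k = (0.0, 4.0), subgradient = b - a^T x = -3.0
  y^{k+1} = 1.0 + 0.1*-3.0 = 0.7
Dual objective at y_3 = 0.7: reduced costs (4.6, 0.2), box minimizer x = (0.0, 0.0)
g(y_3) = b*y + (c1 - a1*y)*x1 + (c2 - a2*y)*x2 = 13*0.7 + 4.6*0.0 + 0.2*0.0 = 9.1 + 0.0 + 0.0 = 9.1


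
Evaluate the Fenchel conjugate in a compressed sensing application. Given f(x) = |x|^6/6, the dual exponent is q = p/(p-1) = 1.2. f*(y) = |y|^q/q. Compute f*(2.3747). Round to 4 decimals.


The conjugate exponent q satisfies 1/p + 1/q = 1.
p = 6, so q = 6/(6 - 1) = 1.2
|y|^q = 2.3747^1.2 = 2.8231
f*(2.3747) = 2.8231 / 1.2 = 2.3526


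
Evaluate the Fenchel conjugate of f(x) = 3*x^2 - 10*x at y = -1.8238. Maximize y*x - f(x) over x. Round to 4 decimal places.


f*(y) = sup_x {y*x - a*x^2 - b*x} = sup_x {(y-b)*x - a*x^2}
FOC: (y - b) - 2a*x = 0 => x* = (y - b)/(2a)
x* = (-1.8238 + 10)/(2*3) = 1.3627
f*(-1.8238) = (y-b)^2/(4a) = (-1.8238 + 10)^2/(4*3)
= 66.8502/12 = 5.5709


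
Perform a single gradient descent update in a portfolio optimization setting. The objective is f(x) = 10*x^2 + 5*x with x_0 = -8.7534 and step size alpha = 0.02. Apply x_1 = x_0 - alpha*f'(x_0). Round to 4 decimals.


We compute the gradient at x_0 and apply the update.
f'(x) = 20*x + 5
f'(-8.7534) = 20*-8.7534 + 5 = -170.068
x_1 = -8.7534 - 0.02*-170.068 = -5.352


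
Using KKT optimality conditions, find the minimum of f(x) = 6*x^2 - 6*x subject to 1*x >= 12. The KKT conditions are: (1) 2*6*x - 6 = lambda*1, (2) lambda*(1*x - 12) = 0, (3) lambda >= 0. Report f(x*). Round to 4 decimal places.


Step 1: Try lambda = 0 (constraint inactive).
x_unc = 6/(2*6) = 0.5
Check: 1*0.5 = 0.5 < 12 -- violated!
Step 2: Constraint must be active: 1*x = 12
x* = 12/1 = 12.0
lambda = (2*6*12.0 - 6)/1 = 138.0
Step 3: Compute optimal value.
f(x*) = 6*12.0^2 - 6*12.0 = 792.0


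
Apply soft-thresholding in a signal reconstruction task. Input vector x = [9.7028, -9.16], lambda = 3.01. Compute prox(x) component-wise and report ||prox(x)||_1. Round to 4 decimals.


Soft-thresholding with lambda = 3.01:
prox(9.7028) = sign(9.7028)*max(|9.7028| - 3.01, 0) = 6.6928
prox(-9.16) = sign(-9.16)*max(|-9.16| - 3.01, 0) = -6.15
prox(x) = [6.6928, -6.15]
||prox(x)||_1 = 6.6928 + 6.15 = 12.8428


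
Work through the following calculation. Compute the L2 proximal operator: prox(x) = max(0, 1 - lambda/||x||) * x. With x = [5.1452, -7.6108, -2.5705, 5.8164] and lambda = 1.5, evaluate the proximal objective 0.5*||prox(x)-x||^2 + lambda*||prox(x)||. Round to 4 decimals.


Step 1: Compute ||x||.
||x|| = 11.173
Step 2: Compute scaling factor.
scale = max(0, 1 - 1.5/11.173) = 0.8657
Step 3: prox(x) = [4.4544, -6.589, -2.2254, 5.0355]
||prox(x)|| = 9.673
Step 4: Proximal objective.
0.5*||prox-x||^2 = 1.125
lambda*||prox|| = 14.5095
Total = 15.6345


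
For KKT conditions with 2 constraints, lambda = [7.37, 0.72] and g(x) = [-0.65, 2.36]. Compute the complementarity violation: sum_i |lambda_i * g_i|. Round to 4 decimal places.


KKT complementary slackness check:
lambda_1 * g_1 = 7.37 * -0.65 = -4.7905
lambda_2 * g_2 = 0.72 * 2.36 = 1.6992
Total violation = 4.7905 + 1.6992 = 6.4897


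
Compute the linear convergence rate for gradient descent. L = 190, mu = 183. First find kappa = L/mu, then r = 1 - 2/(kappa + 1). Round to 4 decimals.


Step 1: Compute the condition number.
kappa = L/mu = 190/183 = 1.0383
Step 2: Compute the convergence rate.
r = 1 - 2/(kappa + 1) = 1 - 2*mu/(L + mu) = (L - mu)/(L + mu) = 7/373 = 0.0188


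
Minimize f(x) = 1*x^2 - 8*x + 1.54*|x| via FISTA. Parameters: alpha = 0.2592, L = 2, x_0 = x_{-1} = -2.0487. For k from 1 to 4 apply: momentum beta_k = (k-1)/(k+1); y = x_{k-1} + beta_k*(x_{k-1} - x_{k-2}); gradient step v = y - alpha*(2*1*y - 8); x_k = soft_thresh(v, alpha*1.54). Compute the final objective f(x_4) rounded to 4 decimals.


FISTA on f(x) = 1*x^2 - 8*x + 1.54*|x|
L = 2, alpha = 0.2592
Iteration 1: beta = 0.0, y = -2.0487 + 0.0*(-2.0487 + 2.0487) = -2.0487
  grad(y) = -12.0974, v = y - alpha*grad = 1.0869
  prox(v) = soft_thresh(1.0869, 0.3992) = 0.6878
Iteration 2: beta = 0.3333, y = 0.6878 + 0.3333*(0.6878 + 2.0487) = 1.5999
  grad(y) = -4.8001, v = y - alpha*grad = 2.8441
  prox(v) = soft_thresh(2.8441, 0.3992) = 2.445
Iteration 3: beta = 0.5, y = 2.445 + 0.5*(2.445 - 0.6878) = 3.3236
  grad(y) = -1.3529, v = y - alpha*grad = 3.6742
  prox(v) = soft_thresh(3.6742, 0.3992) = 3.2751
Iteration 4: beta = 0.6, y = 3.2751 + 0.6*(3.2751 - 2.445) = 3.7731
  grad(y) = -0.4538, v = y - alpha*grad = 3.8907
  prox(v) = soft_thresh(3.8907, 0.3992) = 3.4916
f(x_4) = 1*3.4916^2 - 8*3.4916 + 1.54*|3.4916| = -10.3645


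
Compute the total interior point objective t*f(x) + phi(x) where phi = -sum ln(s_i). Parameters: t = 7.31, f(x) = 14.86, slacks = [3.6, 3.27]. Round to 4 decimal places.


Step 1: Compute log-barrier.
ln values: [1.2809, 1.1848]
phi = -(1.2809 + 1.1848) = -2.4657
Step 2: Compute augmented objective.
t*f(x) = 7.31*14.86 = 108.6266
Total = 108.6266 - 2.4657 = 106.1609


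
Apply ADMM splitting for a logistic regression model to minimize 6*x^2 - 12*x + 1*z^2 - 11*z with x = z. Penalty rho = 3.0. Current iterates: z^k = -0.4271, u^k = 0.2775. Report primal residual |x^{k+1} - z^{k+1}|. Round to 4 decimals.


ADMM iteration with rho = 3.0, z^k = -0.4271, u^k = 0.2775
Step 1: x-update.
Minimize 6*x^2 - 12*x + (3.0/2)*(x + 0.4271 + 0.2775)^2
FOC: (2*6 + 3.0)*x = 12 + 3.0*(-0.4271 - 0.2775)
x^{k+1} = 0.6591
Step 2: z-update.
Minimize 1*z^2 - 11*z + (3.0/2)*(0.6591 - z + 0.2775)^2
FOC: (2*1 + 3.0)*z = 11 + 3.0*(0.6591 + 0.2775)
z^{k+1} = 2.7619
Step 3: u-update.
u^{k+1} = 0.2775 + 0.6591 - 2.7619 = -1.8254
Step 4: Primal residual = |0.6591 - 2.7619| = 2.1029


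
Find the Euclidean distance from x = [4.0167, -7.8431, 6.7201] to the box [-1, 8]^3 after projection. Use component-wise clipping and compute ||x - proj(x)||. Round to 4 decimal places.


Project each component onto [-1, 8].
clip(4.0167) = 4.0167, clip(-7.8431) = -1.0, clip(6.7201) = 6.7201
Projection = [4.0167, -1.0, 6.7201]
Squared diffs: [0.0, 46.828, 0.0]
Distance = sqrt(46.828) = 6.8431


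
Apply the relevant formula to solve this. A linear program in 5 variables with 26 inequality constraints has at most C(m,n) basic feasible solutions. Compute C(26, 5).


Each vertex corresponds to some choice of n active constraints out of m, so the number of vertices is at most C(m, n) = m! / (n!(m-n)!).
m = 26, n = 5
Numerator: 26 * 25 * 24 * 23 * 22
Denominator: 5! = 120
C(26, 5) = 65780


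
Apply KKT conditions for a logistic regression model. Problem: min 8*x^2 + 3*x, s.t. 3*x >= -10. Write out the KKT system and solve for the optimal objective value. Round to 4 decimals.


Step 1: Try lambda = 0 (constraint inactive).
Stationarity: 2*8*x + 3 = 0
x* = -3/(2*8) = -0.1875
Check constraint: 3*-0.1875 = -0.5625 >= -10 -- satisfied.
Step 2: Compute optimal value.
f(x*) = 8*(-0.1875)^2 + 3*(-0.1875) = -0.2813


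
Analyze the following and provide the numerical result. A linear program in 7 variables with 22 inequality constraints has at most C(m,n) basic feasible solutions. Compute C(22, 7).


Each vertex corresponds to some choice of n active constraints out of m, so the number of vertices is at most C(m, n) = m! / (n!(m-n)!).
m = 22, n = 7
Numerator: 22 * 21 * 20 * 19 * 18 * 17 * 16
Denominator: 7! = 5040
C(22, 7) = 170544


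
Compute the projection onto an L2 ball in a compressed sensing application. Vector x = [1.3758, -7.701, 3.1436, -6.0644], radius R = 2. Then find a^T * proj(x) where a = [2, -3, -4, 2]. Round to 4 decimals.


Step 1: Compute ||x|| (intermediates to 6 decimals).
||x|| = sqrt(1.3758^2 + (-7.701)^2 + 3.1436^2 + (-6.0644)^2) = 10.385441
Step 2: Project.
Since ||x|| > R, scale = R/||x|| = 2/10.385441 = 0.192577, proj(x) = scale * x
proj(x) = [0.264947, -1.483035, 0.605385, -1.167864]
Step 3: Dot product.
a^T * proj(x) = 2*0.264947 - 3*(-1.483035) - 4*0.605385 + 2*(-1.167864) = 0.2217


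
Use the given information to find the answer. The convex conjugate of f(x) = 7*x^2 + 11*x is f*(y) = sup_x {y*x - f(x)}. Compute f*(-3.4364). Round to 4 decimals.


f*(y) = sup_x {y*x - a*x^2 - b*x} = sup_x {(y-b)*x - a*x^2}
FOC: (y - b) - 2a*x = 0 => x* = (y - b)/(2a)
x* = (-3.4364 - 11)/(2*7) = -1.0312
f*(-3.4364) = (y-b)^2/(4a) = (-3.4364 - 11)^2/(4*7)
= 208.4096/28 = 7.4432


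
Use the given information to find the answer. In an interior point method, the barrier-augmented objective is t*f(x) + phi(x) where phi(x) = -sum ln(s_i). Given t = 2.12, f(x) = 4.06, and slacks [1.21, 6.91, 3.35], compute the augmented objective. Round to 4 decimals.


Step 1: Compute log-barrier.
ln values: [0.1906, 1.933, 1.209]
phi = -(0.1906 + 1.933 + 1.209) = -3.3326
Step 2: Compute augmented objective.
t*f(x) = 2.12*4.06 = 8.6072
Total = 8.6072 - 3.3326 = 5.2746


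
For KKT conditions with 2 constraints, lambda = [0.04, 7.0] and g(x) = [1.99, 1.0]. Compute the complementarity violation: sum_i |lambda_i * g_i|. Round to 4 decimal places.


KKT complementary slackness check:
lambda_1 * g_1 = 0.04 * 1.99 = 0.0796
lambda_2 * g_2 = 7.0 * 1.0 = 7.0
Total violation = 0.0796 + 7.0 = 7.0796


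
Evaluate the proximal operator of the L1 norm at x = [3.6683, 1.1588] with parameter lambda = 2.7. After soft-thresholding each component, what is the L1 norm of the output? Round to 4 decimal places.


Soft-thresholding with lambda = 2.7:
prox(3.6683) = sign(3.6683)*max(|3.6683| - 2.7, 0) = 0.9683
prox(1.1588) = sign(1.1588)*max(|1.1588| - 2.7, 0) = 0.0
prox(x) = [0.9683, 0.0]
||prox(x)||_1 = 0.9683 + 0.0 = 0.9683


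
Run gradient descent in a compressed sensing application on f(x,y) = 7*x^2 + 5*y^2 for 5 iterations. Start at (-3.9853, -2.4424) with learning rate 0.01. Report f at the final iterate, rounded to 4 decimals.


Gradient descent on f(x,y) = 7*x^2 + 5*y^2.
Starting point: (-3.9853, -2.4424), alpha = 0.01
Step 1: grad_x = 2*7*-3.9853 = -55.7942, grad_y = 2*5*-2.4424 = -24.424
  x_1 = -3.9853 - 0.01*-55.7942 = -3.4274
  y_1 = -2.4424 - 0.01*-24.424 = -2.1982
Step 2: grad_x = 2*7*-3.4274 = -47.983, grad_y = 2*5*-2.1982 = -21.9816
  x_2 = -3.4274 - 0.01*-47.983 = -2.9475
  y_2 = -2.1982 - 0.01*-21.9816 = -1.9783
Step 3: grad_x = 2*7*-2.9475 = -41.2654, grad_y = 2*5*-1.9783 = -19.7834
  x_3 = -2.9475 - 0.01*-41.2654 = -2.5349
  y_3 = -1.9783 - 0.01*-19.7834 = -1.7805
Step 4: grad_x = 2*7*-2.5349 = -35.4882, grad_y = 2*5*-1.7805 = -17.8051
  x_4 = -2.5349 - 0.01*-35.4882 = -2.18
  y_4 = -1.7805 - 0.01*-17.8051 = -1.6025
Step 5: grad_x = 2*7*-2.18 = -30.5199, grad_y = 2*5*-1.6025 = -16.0246
  x_5 = -2.18 - 0.01*-30.5199 = -1.8748
  y_5 = -1.6025 - 0.01*-16.0246 = -1.4422
f(-1.8748, -1.4422) = 7*(-1.8748)^2 + 5*(-1.4422)^2 = 35.0038


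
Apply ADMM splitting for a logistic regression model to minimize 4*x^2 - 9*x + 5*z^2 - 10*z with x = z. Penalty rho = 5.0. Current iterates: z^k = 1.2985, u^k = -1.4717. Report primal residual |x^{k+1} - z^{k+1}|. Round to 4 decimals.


ADMM iteration with rho = 5.0, z^k = 1.2985, u^k = -1.4717
Step 1: x-update.
Minimize 4*x^2 - 9*x + (5.0/2)*(x - 1.2985 - 1.4717)^2
FOC: (2*4 + 5.0)*x = 9 + 5.0*(1.2985 + 1.4717)
x^{k+1} = 1.7578
Step 2: z-update.
Minimize 5*z^2 - 10*z + (5.0/2)*(1.7578 - z - 1.4717)^2
FOC: (2*5 + 5.0)*z = 10 + 5.0*(1.7578 - 1.4717)
z^{k+1} = 0.762
Step 3: u-update.
u^{k+1} = -1.4717 + 1.7578 - 0.762 = -0.476
Step 4: Primal residual = |1.7578 - 0.762| = 0.9957


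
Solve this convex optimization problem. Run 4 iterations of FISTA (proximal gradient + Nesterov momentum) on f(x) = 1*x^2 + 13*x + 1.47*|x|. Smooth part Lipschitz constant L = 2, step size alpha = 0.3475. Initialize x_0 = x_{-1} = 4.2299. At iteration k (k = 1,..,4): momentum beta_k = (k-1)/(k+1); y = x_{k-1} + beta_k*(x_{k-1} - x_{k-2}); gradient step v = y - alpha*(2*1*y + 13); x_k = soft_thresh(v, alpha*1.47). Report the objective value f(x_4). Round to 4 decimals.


FISTA on f(x) = 1*x^2 + 13*x + 1.47*|x|
L = 2, alpha = 0.3475
Iteration 1: beta = 0.0, y = 4.2299 + 0.0*(4.2299 - 4.2299) = 4.2299
  grad(y) = 21.4598, v = y - alpha*grad = -3.2274
  prox(v) = soft_thresh(-3.2274, 0.5108) = -2.7166
Iteration 2: beta = 0.3333, y = -2.7166 + 0.3333*(-2.7166 - 4.2299) = -5.032
  grad(y) = 2.9359, v = y - alpha*grad = -6.0523
  prox(v) = soft_thresh(-6.0523, 0.5108) = -5.5414
Iteration 3: beta = 0.5, y = -5.5414 + 0.5*(-5.5414 + 2.7166) = -6.9539
  grad(y) = -0.9078, v = y - alpha*grad = -6.6384
  prox(v) = soft_thresh(-6.6384, 0.5108) = -6.1276
Iteration 4: beta = 0.6, y = -6.1276 + 0.6*(-6.1276 + 5.5414) = -6.4793
  grad(y) = 0.0414, v = y - alpha*grad = -6.4937
  prox(v) = soft_thresh(-6.4937, 0.5108) = -5.9829
f(x_4) = 1*(-5.9829)^2 + 13*(-5.9829) + 1.47*|-5.9829| = -33.1878


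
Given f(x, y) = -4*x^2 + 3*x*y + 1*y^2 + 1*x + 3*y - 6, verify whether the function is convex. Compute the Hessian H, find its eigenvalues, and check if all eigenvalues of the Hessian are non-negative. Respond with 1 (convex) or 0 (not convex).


The Hessian of f(x,y) = -4*x^2 + 3*x*y + 1*y^2 + 1*x + 3*y - 6 is:
H = [[-8, 3], [3, 2]]
Trace = -8 + 2 = -6
Determinant = -8*2 - (3)^2 = -25
Discriminant = (-6)^2 - 4*-25 = 136.0
Eigenvalues: lambda_1 = -8.831, lambda_2 = 2.831
The function is not convex.

0


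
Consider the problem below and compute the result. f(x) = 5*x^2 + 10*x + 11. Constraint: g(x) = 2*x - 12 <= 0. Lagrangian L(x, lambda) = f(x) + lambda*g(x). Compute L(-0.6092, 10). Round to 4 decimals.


Step 1: Evaluate f(x).
f(-0.6092) = 5*(-0.6092)^2 + 10*(-0.6092) + 11 = 6.7636
Step 2: Evaluate g(x).
g(-0.6092) = 2*-0.6092 - 12 = -13.2184
Step 3: Compute Lagrangian.
L = 6.7636 + 10*-13.2184 = -125.4204


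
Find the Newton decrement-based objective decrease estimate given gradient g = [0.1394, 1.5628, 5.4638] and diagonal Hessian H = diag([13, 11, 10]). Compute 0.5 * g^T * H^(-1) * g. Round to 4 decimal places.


Step 1: H is diagonal, so H^(-1) * g = [0.0107, 0.1421, 0.5464].
Step 2: g^T H^(-1) g = sum_i g_i^2 / H_ii
  = (0.1394)^2/13 + (1.5628)^2/11 + (5.4638)^2/10
  = 0.0015 + 0.222 + 2.9853 = 3.2088
Step 3: Objective decrease = 0.5 * g^T H^(-1) g = 1.6044


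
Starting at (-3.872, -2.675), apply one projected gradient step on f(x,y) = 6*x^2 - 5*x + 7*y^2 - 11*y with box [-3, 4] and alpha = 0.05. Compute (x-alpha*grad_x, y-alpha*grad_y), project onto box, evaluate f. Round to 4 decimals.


Step 1: Compute gradient at (-3.872, -2.675).
grad_x = 2*6*-3.872 - 5 = -51.464
grad_y = 2*7*-2.675 - 11 = -48.45
Step 2: Gradient step.
x_raw = -3.872 - 0.05*-51.464 = -1.2988
y_raw = -2.675 - 0.05*-48.45 = -0.2525
Step 3: Project onto [-3, 4].
x_proj = clip(-1.2988) = -1.2988
y_proj = clip(-0.2525) = -0.2525
Step 4: Evaluate f.
f(-1.2988, -0.2525) = 19.8391


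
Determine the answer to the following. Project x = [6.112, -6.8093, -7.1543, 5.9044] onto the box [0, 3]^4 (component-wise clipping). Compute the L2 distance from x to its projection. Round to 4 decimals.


Project each component onto [0, 3].
clip(6.112) = 3.0, clip(-6.8093) = 0.0, clip(-7.1543) = 0.0, clip(5.9044) = 3.0
Projection = [3.0, 0.0, 0.0, 3.0]
Squared diffs: [9.6845, 46.3666, 51.184, 8.4355]
Distance = sqrt(115.6706) = 10.755


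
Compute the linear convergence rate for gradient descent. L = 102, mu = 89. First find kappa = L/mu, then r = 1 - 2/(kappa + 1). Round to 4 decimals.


Step 1: Compute the condition number.
kappa = L/mu = 102/89 = 1.1461
Step 2: Compute the convergence rate.
r = 1 - 2/(kappa + 1) = 1 - 2*mu/(L + mu) = (L - mu)/(L + mu) = 13/191 = 0.0681


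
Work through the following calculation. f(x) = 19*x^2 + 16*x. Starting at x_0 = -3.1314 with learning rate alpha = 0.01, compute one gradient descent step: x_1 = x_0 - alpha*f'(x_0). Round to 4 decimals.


We compute the gradient at x_0 and apply the update.
f'(x) = 38*x + 16
f'(-3.1314) = 38*-3.1314 + 16 = -102.9932
x_1 = -3.1314 - 0.01*-102.9932 = -2.1015


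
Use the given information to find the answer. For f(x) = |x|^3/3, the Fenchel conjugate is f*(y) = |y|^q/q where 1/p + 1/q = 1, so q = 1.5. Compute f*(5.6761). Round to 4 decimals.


The conjugate exponent q satisfies 1/p + 1/q = 1.
p = 3, so q = 3/(3 - 1) = 1.5
|y|^q = 5.6761^1.5 = 13.5231
f*(5.6761) = 13.5231 / 1.5 = 9.0154


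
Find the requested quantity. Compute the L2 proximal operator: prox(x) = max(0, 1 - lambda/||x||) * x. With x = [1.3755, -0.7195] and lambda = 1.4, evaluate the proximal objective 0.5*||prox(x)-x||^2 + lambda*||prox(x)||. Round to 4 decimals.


Step 1: Compute ||x||.
||x|| = 1.5523
Step 2: Compute scaling factor.
scale = max(0, 1 - 1.4/1.5523) = 0.0981
Step 3: prox(x) = [0.135, -0.0706]
||prox(x)|| = 0.1523
Step 4: Proximal objective.
0.5*||prox-x||^2 = 0.98
lambda*||prox|| = 0.2132
Total = 1.1932


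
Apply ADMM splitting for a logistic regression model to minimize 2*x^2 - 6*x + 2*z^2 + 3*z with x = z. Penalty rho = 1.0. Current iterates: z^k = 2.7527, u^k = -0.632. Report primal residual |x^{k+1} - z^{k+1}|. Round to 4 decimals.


ADMM iteration with rho = 1.0, z^k = 2.7527, u^k = -0.632
Step 1: x-update.
Minimize 2*x^2 - 6*x + (1.0/2)*(x - 2.7527 - 0.632)^2
FOC: (2*2 + 1.0)*x = 6 + 1.0*(2.7527 + 0.632)
x^{k+1} = 1.8769
Step 2: z-update.
Minimize 2*z^2 + 3*z + (1.0/2)*(1.8769 - z - 0.632)^2
FOC: (2*2 + 1.0)*z = -3 + 1.0*(1.8769 - 0.632)
z^{k+1} = -0.351
Step 3: u-update.
u^{k+1} = -0.632 + 1.8769 + 0.351 = 1.596
Step 4: Primal residual = |1.8769 + 0.351| = 2.228


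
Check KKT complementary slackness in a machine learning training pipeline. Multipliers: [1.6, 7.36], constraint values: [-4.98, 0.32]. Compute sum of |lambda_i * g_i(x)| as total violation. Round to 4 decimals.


KKT complementary slackness check:
lambda_1 * g_1 = 1.6 * -4.98 = -7.968
lambda_2 * g_2 = 7.36 * 0.32 = 2.3552
Total violation = 7.968 + 2.3552 = 10.3232


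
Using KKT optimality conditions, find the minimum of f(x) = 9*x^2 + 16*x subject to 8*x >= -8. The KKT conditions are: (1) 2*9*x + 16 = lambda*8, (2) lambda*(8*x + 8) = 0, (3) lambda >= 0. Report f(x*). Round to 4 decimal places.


Step 1: Try lambda = 0 (constraint inactive).
Stationarity: 2*9*x + 16 = 0
x* = -16/(2*9) = -8/9 = -0.8889 (rounded; the exact value -8/9 is used below)
Check constraint: 8*-0.8889 = -7.1112 >= -8 -- satisfied.
Step 2: Compute optimal value.
f(x*) = 9*(-8/9)^2 + 16*(-8/9) = -7.1111


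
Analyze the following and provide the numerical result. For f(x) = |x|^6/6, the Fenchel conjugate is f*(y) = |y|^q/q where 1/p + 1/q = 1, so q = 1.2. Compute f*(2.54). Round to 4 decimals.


The conjugate exponent q satisfies 1/p + 1/q = 1.
p = 6, so q = 6/(6 - 1) = 1.2
|y|^q = 2.54^1.2 = 3.0606
f*(2.54) = 3.0606 / 1.2 = 2.5505


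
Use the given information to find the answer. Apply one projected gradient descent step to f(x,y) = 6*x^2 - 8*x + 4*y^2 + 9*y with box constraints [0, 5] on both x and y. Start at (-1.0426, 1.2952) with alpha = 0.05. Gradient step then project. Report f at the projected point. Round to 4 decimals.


Step 1: Compute gradient at (-1.0426, 1.2952).
grad_x = 2*6*-1.0426 - 8 = -20.5112
grad_y = 2*4*1.2952 + 9 = 19.3616
Step 2: Gradient step.
x_raw = -1.0426 - 0.05*-20.5112 = -0.017
y_raw = 1.2952 - 0.05*19.3616 = 0.3271
Step 3: Project onto [0, 5].
x_proj = clip(-0.017) = 0.0
y_proj = clip(0.3271) = 0.3271
Step 4: Evaluate f.
f(0.0, 0.3271) = 3.3721


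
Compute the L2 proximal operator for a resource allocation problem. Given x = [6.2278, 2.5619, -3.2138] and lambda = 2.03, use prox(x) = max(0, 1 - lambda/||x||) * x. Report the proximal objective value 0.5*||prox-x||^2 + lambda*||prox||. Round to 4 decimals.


Step 1: Compute ||x||.
||x|| = 7.4617
Step 2: Compute scaling factor.
scale = max(0, 1 - 2.03/7.4617) = 0.7279
Step 3: prox(x) = [4.5335, 1.8649, -2.3395]
||prox(x)|| = 5.4317
Step 4: Proximal objective.
0.5*||prox-x||^2 = 2.0605
lambda*||prox|| = 11.0264
Total = 13.0869


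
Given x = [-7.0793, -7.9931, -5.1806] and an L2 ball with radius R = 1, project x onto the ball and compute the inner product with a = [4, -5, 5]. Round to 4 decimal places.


Step 1: Compute ||x|| (intermediates to 6 decimals).
||x|| = sqrt((-7.0793)^2 + (-7.9931)^2 + (-5.1806)^2) = 11.867803
Step 2: Project.
Since ||x|| > R, scale = R/||x|| = 1/11.867803 = 0.084262, proj(x) = scale * x
proj(x) = [-0.596516, -0.673515, -0.436528]
Step 3: Dot product.
a^T * proj(x) = 4*(-0.596516) - 5*(-0.673515) + 5*(-0.436528) = -1.2011


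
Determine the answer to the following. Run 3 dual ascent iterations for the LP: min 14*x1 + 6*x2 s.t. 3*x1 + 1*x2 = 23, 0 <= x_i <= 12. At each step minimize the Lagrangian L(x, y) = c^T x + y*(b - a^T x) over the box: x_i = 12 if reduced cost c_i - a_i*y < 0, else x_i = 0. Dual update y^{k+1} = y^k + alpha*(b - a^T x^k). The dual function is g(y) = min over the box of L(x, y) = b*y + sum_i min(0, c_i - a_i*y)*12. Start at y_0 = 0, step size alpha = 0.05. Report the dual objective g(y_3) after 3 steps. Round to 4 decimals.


Dual ascent for LP: min 14*x1 + 6*x2, 3*x1 + 1*x2 = 23, 0 <= x_i <= 12
Step 1: y^k = 0.0, reduced costs: (14.0, 6.0)
  x^k = (0.0, 0.0), subgradient = b - a^T x = 23.0
  y^{k+1} = 0.0 + 0.05*23.0 = 1.15
Step 2: y^k = 1.15, reduced costs: (10.55, 4.85)
  x^k = (0.0, 0.0), subgradient = b - a^T x = 23.0
  y^{k+1} = 1.15 + 0.05*23.0 = 2.3
Step 3: y^k = 2.3, reduced costs: (7.1, 3.7)
  x^k = (0.0, 0.0), subgradient = b - a^T x = 23.0
  y^{k+1} = 2.3 + 0.05*23.0 = 3.45
Dual objective at y_3 = 3.45: reduced costs (3.65, 2.55), box minimizer x = (0.0, 0.0)
g(y_3) = b*y + (c1 - a1*y)*x1 + (c2 - a2*y)*x2 = 23*3.45 + 3.65*0.0 + 2.55*0.0 = 79.35 + 0.0 + 0.0 = 79.35


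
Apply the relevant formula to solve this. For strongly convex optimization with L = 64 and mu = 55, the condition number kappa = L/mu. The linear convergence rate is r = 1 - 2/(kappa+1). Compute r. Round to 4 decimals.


Step 1: Compute the condition number.
kappa = L/mu = 64/55 = 1.1636
Step 2: Compute the convergence rate.
r = 1 - 2/(kappa + 1) = 1 - 2*mu/(L + mu) = (L - mu)/(L + mu) = 9/119 = 0.0756


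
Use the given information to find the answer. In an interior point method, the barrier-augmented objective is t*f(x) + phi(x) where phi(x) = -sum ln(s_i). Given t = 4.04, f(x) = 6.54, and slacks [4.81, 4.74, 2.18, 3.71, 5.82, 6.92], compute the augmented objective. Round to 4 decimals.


Step 1: Compute log-barrier.
ln values: [1.5707, 1.556, 0.7793, 1.311, 1.7613, 1.9344]
phi = -(1.5707 + 1.556 + 0.7793 + 1.311 + 1.7613 + 1.9344) = -8.9128
Step 2: Compute augmented objective.
t*f(x) = 4.04*6.54 = 26.4216
Total = 26.4216 - 8.9128 = 17.5088


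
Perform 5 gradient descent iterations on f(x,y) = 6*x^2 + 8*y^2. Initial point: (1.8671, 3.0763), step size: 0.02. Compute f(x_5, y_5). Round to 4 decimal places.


Gradient descent on f(x,y) = 6*x^2 + 8*y^2.
Starting point: (1.8671, 3.0763), alpha = 0.02
Step 1: grad_x = 2*6*1.8671 = 22.4052, grad_y = 2*8*3.0763 = 49.2208
  x_1 = 1.8671 - 0.02*22.4052 = 1.419
  y_1 = 3.0763 - 0.02*49.2208 = 2.0919
Step 2: grad_x = 2*6*1.419 = 17.028, grad_y = 2*8*2.0919 = 33.4701
  x_2 = 1.419 - 0.02*17.028 = 1.0784
  y_2 = 2.0919 - 0.02*33.4701 = 1.4225
Step 3: grad_x = 2*6*1.0784 = 12.9412, grad_y = 2*8*1.4225 = 22.7597
  x_3 = 1.0784 - 0.02*12.9412 = 0.8196
  y_3 = 1.4225 - 0.02*22.7597 = 0.9673
Step 4: grad_x = 2*6*0.8196 = 9.8353, grad_y = 2*8*0.9673 = 15.4766
  x_4 = 0.8196 - 0.02*9.8353 = 0.6229
  y_4 = 0.9673 - 0.02*15.4766 = 0.6578
Step 5: grad_x = 2*6*0.6229 = 7.4749, grad_y = 2*8*0.6578 = 10.5241
  x_5 = 0.6229 - 0.02*7.4749 = 0.4734
  y_5 = 0.6578 - 0.02*10.5241 = 0.4473
f(0.4734, 0.4473) = 6*0.4734^2 + 8*0.4473^2 = 2.9451


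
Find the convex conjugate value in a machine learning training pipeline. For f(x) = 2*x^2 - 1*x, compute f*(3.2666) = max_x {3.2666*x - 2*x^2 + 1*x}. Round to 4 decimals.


f*(y) = sup_x {y*x - a*x^2 - b*x} = sup_x {(y-b)*x - a*x^2}
FOC: (y - b) - 2a*x = 0 => x* = (y - b)/(2a)
x* = (3.2666 + 1)/(2*2) = 1.0667
f*(3.2666) = (y-b)^2/(4a) = (3.2666 + 1)^2/(4*2)
= 18.2039/8 = 2.2755


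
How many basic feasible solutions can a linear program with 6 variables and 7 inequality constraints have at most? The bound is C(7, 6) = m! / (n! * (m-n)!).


Each vertex corresponds to some choice of n active constraints out of m, so the number of vertices is at most C(m, n) = m! / (n!(m-n)!).
m = 7, n = 6
Numerator: 7 * 6 * 5 * 4 * 3 * 2
Denominator: 6! = 720
C(7, 6) = 7


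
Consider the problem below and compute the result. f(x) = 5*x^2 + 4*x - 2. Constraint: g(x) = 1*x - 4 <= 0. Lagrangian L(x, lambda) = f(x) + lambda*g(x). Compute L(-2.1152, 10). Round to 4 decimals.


Step 1: Evaluate f(x).
f(-2.1152) = 5*(-2.1152)^2 + 4*(-2.1152) - 2 = 11.9096
Step 2: Evaluate g(x).
g(-2.1152) = 1*-2.1152 - 4 = -6.1152
Step 3: Compute Lagrangian.
L = 11.9096 + 10*-6.1152 = -49.2424


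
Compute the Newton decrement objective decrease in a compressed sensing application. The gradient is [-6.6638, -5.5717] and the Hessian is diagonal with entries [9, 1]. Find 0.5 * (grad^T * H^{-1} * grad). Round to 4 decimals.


Step 1: H is diagonal, so H^(-1) * g = [-0.7404, -5.5717].
Step 2: g^T H^(-1) g = sum_i g_i^2 / H_ii
  = (-6.6638)^2/9 + (-5.5717)^2/1
  = 4.934 + 31.0438 = 35.9779
Step 3: Objective decrease = 0.5 * g^T H^(-1) g = 17.9889


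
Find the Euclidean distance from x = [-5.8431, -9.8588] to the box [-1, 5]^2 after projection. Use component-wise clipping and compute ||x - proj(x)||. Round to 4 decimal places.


Project each component onto [-1, 5].
clip(-5.8431) = -1.0, clip(-9.8588) = -1.0
Projection = [-1.0, -1.0]
Squared diffs: [23.4556, 78.4783]
Distance = sqrt(101.9339) = 10.0962


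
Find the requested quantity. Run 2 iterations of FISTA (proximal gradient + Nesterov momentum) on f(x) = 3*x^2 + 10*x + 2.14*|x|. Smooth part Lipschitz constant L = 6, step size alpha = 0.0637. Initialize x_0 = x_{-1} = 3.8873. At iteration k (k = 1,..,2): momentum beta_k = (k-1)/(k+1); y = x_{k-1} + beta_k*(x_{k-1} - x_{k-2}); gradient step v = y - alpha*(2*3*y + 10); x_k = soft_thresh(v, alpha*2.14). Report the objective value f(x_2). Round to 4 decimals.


FISTA on f(x) = 3*x^2 + 10*x + 2.14*|x|
L = 6, alpha = 0.0637
Iteration 1: beta = 0.0, y = 3.8873 + 0.0*(3.8873 - 3.8873) = 3.8873
  grad(y) = 33.3238, v = y - alpha*grad = 1.7646
  prox(v) = soft_thresh(1.7646, 0.1363) = 1.6283
Iteration 2: beta = 0.3333, y = 1.6283 + 0.3333*(1.6283 - 3.8873) = 0.8752
  grad(y) = 15.2514, v = y - alpha*grad = -0.0963
  prox(v) = soft_thresh(-0.0963, 0.1363) = 0.0
f(x_2) = 3*0.0^2 + 10*0.0 + 2.14*|0.0| = 0.0


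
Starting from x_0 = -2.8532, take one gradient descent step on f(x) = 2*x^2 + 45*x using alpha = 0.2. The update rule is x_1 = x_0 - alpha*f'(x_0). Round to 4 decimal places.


We compute the gradient at x_0 and apply the update.
f'(x) = 4*x + 45
f'(-2.8532) = 4*-2.8532 + 45 = 33.5872
x_1 = -2.8532 - 0.2*33.5872 = -9.5706


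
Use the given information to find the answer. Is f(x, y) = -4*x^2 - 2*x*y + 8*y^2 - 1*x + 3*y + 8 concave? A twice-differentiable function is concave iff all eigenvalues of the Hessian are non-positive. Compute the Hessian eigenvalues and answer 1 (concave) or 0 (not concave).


The Hessian of f(x,y) = -4*x^2 - 2*x*y + 8*y^2 - 1*x + 3*y + 8 is:
H = [[-8, -2], [-2, 16]]
Trace = -8 + 16 = 8
Determinant = -8*16 - (-2)^2 = -132
Discriminant = (8)^2 - 4*-132 = 592.0
Eigenvalues: lambda_1 = -8.1655, lambda_2 = 16.1655
The function is not concave.

0


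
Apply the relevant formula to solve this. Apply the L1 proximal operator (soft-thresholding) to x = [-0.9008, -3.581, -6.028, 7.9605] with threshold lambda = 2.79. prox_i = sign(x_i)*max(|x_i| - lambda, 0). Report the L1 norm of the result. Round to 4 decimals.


Soft-thresholding with lambda = 2.79:
prox(-0.9008) = sign(-0.9008)*max(|-0.9008| - 2.79, 0) = 0.0
prox(-3.581) = sign(-3.581)*max(|-3.581| - 2.79, 0) = -0.791
prox(-6.028) = sign(-6.028)*max(|-6.028| - 2.79, 0) = -3.238
prox(7.9605) = sign(7.9605)*max(|7.9605| - 2.79, 0) = 5.1705
prox(x) = [0.0, -0.791, -3.238, 5.1705]
||prox(x)||_1 = 0.0 + 0.791 + 3.238 + 5.1705 = 9.1995


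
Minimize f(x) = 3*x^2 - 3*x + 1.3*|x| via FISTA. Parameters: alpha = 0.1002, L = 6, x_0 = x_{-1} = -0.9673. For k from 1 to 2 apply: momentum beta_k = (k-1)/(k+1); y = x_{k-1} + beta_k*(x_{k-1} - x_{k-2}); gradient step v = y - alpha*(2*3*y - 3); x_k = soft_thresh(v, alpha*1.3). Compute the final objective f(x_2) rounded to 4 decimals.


FISTA on f(x) = 3*x^2 - 3*x + 1.3*|x|
L = 6, alpha = 0.1002
Iteration 1: beta = 0.0, y = -0.9673 + 0.0*(-0.9673 + 0.9673) = -0.9673
  grad(y) = -8.8038, v = y - alpha*grad = -0.0852
  prox(v) = soft_thresh(-0.0852, 0.1303) = 0.0
Iteration 2: beta = 0.3333, y = 0.0 + 0.3333*(0.0 + 0.9673) = 0.3224
  grad(y) = -1.0654, v = y - alpha*grad = 0.4292
  prox(v) = soft_thresh(0.4292, 0.1303) = 0.2989
f(x_2) = 3*0.2989^2 - 3*0.2989 + 1.3*|0.2989| = -0.2401


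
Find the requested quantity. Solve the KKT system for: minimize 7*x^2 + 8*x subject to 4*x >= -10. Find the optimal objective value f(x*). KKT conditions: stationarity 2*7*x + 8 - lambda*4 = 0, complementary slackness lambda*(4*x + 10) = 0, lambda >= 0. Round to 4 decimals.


Step 1: Try lambda = 0 (constraint inactive).
Stationarity: 2*7*x + 8 = 0
x* = -8/(2*7) = -4/7 = -0.5714 (rounded; the exact value -4/7 is used below)
Check constraint: 4*-0.5714 = -2.2856 >= -10 -- satisfied.
Step 2: Compute optimal value.
f(x*) = 7*(-4/7)^2 + 8*(-4/7) = -2.2857


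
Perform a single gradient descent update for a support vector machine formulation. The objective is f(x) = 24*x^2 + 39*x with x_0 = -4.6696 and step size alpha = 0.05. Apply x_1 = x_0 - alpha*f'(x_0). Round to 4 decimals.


We compute the gradient at x_0 and apply the update.
f'(x) = 48*x + 39
f'(-4.6696) = 48*-4.6696 + 39 = -185.1408
x_1 = -4.6696 - 0.05*-185.1408 = 4.5874


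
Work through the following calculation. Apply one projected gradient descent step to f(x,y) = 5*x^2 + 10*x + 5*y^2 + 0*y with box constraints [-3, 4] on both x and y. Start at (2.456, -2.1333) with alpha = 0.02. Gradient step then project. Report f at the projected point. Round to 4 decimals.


Step 1: Compute gradient at (2.456, -2.1333).
grad_x = 2*5*2.456 + 10 = 34.56
grad_y = 2*5*-2.1333 + 0 = -21.333
Step 2: Gradient step.
x_raw = 2.456 - 0.02*34.56 = 1.7648
y_raw = -2.1333 - 0.02*-21.333 = -1.7066
Step 3: Project onto [-3, 4].
x_proj = clip(1.7648) = 1.7648
y_proj = clip(-1.7066) = -1.7066
Step 4: Evaluate f.
f(1.7648, -1.7066) = 47.7837


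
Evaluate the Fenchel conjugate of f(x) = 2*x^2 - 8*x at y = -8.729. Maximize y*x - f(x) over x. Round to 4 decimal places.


f*(y) = sup_x {y*x - a*x^2 - b*x} = sup_x {(y-b)*x - a*x^2}
FOC: (y - b) - 2a*x = 0 => x* = (y - b)/(2a)
x* = (-8.729 + 8)/(2*2) = -0.1823
f*(-8.729) = (y-b)^2/(4a) = (-8.729 + 8)^2/(4*2)
= 0.5314/8 = 0.0664


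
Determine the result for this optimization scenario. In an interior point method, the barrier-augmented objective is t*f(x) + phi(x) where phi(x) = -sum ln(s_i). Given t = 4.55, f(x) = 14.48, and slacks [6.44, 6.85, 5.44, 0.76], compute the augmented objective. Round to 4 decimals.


Step 1: Compute log-barrier.
ln values: [1.8625, 1.9242, 1.6938, -0.2744]
phi = -(1.8625 + 1.9242 + 1.6938 - 0.2744) = -5.2061
Step 2: Compute augmented objective.
t*f(x) = 4.55*14.48 = 65.884
Total = 65.884 - 5.2061 = 60.6779


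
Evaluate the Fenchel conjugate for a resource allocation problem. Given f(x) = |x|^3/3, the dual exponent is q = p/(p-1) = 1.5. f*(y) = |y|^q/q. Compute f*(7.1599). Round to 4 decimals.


The conjugate exponent q satisfies 1/p + 1/q = 1.
p = 3, so q = 3/(3 - 1) = 1.5
|y|^q = 7.1599^1.5 = 19.1585
f*(7.1599) = 19.1585 / 1.5 = 12.7723


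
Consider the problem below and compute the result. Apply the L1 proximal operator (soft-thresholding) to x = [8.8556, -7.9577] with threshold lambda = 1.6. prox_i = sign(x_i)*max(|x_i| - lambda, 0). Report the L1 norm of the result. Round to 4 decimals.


Soft-thresholding with lambda = 1.6:
prox(8.8556) = sign(8.8556)*max(|8.8556| - 1.6, 0) = 7.2556
prox(-7.9577) = sign(-7.9577)*max(|-7.9577| - 1.6, 0) = -6.3577
prox(x) = [7.2556, -6.3577]
||prox(x)||_1 = 7.2556 + 6.3577 = 13.6133


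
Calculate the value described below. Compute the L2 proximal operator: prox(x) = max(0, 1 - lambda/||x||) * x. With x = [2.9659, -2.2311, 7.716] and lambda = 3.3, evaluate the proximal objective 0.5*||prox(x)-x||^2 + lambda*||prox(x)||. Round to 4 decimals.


Step 1: Compute ||x||.
||x|| = 8.5622
Step 2: Compute scaling factor.
scale = max(0, 1 - 3.3/8.5622) = 0.6146
Step 3: prox(x) = [1.8228, -1.3712, 4.7421]
||prox(x)|| = 5.2622
Step 4: Proximal objective.
0.5*||prox-x||^2 = 5.445
lambda*||prox|| = 17.3653
Total = 22.8102


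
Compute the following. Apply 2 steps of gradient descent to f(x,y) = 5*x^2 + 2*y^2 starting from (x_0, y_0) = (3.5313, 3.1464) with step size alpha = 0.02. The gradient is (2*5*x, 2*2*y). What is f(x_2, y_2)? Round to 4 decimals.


Gradient descent on f(x,y) = 5*x^2 + 2*y^2.
Starting point: (3.5313, 3.1464), alpha = 0.02
Step 1: grad_x = 2*5*3.5313 = 35.313, grad_y = 2*2*3.1464 = 12.5856
  x_1 = 3.5313 - 0.02*35.313 = 2.825
  y_1 = 3.1464 - 0.02*12.5856 = 2.8947
Step 2: grad_x = 2*5*2.825 = 28.2504, grad_y = 2*2*2.8947 = 11.5788
  x_2 = 2.825 - 0.02*28.2504 = 2.26
  y_2 = 2.8947 - 0.02*11.5788 = 2.6631
f(2.26, 2.6631) = 5*2.26^2 + 2*2.6631^2 = 39.7231


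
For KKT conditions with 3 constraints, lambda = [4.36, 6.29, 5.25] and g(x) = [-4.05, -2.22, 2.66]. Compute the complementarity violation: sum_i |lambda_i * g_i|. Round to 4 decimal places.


KKT complementary slackness check:
lambda_1 * g_1 = 4.36 * -4.05 = -17.658
lambda_2 * g_2 = 6.29 * -2.22 = -13.9638
lambda_3 * g_3 = 5.25 * 2.66 = 13.965
Total violation = 17.658 + 13.9638 + 13.965 = 45.5868


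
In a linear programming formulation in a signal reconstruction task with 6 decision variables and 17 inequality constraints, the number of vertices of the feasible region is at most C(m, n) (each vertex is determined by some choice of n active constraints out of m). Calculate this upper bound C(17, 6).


Each vertex corresponds to some choice of n active constraints out of m, so the number of vertices is at most C(m, n) = m! / (n!(m-n)!).
m = 17, n = 6
Numerator: 17 * 16 * 15 * 14 * 13 * 12
Denominator: 6! = 720
C(17, 6) = 12376


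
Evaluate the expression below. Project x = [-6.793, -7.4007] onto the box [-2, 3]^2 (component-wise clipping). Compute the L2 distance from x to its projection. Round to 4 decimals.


Project each component onto [-2, 3].
clip(-6.793) = -2.0, clip(-7.4007) = -2.0
Projection = [-2.0, -2.0]
Squared diffs: [22.9728, 29.1676]
Distance = sqrt(52.1404) = 7.2208


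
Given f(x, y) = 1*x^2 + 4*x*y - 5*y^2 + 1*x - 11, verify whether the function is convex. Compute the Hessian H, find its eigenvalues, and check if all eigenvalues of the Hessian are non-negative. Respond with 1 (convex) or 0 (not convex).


The Hessian of f(x,y) = 1*x^2 + 4*x*y - 5*y^2 + 1*x - 11 is:
H = [[2, 4], [4, -10]]
Trace = 2 - 10 = -8
Determinant = 2*-10 - (4)^2 = -36
Discriminant = (-8)^2 - 4*-36 = 208.0
Eigenvalues: lambda_1 = -11.2111, lambda_2 = 3.2111
The function is not convex.

0


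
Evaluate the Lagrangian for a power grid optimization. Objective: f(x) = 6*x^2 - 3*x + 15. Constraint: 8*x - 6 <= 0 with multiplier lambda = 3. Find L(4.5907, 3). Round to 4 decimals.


Step 1: Evaluate f(x).
f(4.5907) = 6*4.5907^2 - 3*4.5907 + 15 = 127.6751
Step 2: Evaluate g(x).
g(4.5907) = 8*4.5907 - 6 = 30.7256
Step 3: Compute Lagrangian.
L = 127.6751 + 3*30.7256 = 219.8519


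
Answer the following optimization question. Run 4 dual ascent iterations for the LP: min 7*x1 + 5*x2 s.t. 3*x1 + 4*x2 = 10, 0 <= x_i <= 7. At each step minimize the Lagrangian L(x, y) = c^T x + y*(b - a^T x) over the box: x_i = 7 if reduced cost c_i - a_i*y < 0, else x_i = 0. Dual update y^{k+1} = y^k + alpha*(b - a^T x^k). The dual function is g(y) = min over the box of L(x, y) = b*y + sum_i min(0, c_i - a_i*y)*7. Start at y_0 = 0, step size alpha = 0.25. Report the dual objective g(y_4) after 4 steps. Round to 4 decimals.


Dual ascent for LP: min 7*x1 + 5*x2, 3*x1 + 4*x2 = 10, 0 <= x_i <= 7
Step 1: y^k = 0.0, reduced costs: (7.0, 5.0)
  x^k = (0.0, 0.0), subgradient = b - a^T x = 10.0
  y^{k+1} = 0.0 + 0.25*10.0 = 2.5
Step 2: y^k = 2.5, reduced costs: (-0.5, -5.0)
  x^k = (7.0, 7.0), subgradient = b - a^T x = -39.0
  y^{k+1} = 2.5 + 0.25*-39.0 = -7.25
Step 3: y^k = -7.25, reduced costs: (28.75, 34.0)
  x^k = (0.0, 0.0), subgradient = b - a^T x = 10.0
  y^{k+1} = -7.25 + 0.25*10.0 = -4.75
Step 4: y^k = -4.75, reduced costs: (21.25, 24.0)
  x^k = (0.0, 0.0), subgradient = b - a^T x = 10.0
  y^{k+1} = -4.75 + 0.25*10.0 = -2.25
Dual objective at y_4 = -2.25: reduced costs (13.75, 14.0), box minimizer x = (0.0, 0.0)
g(y_4) = b*y + (c1 - a1*y)*x1 + (c2 - a2*y)*x2 = 10*(-2.25) + 13.75*0.0 + 14.0*0.0 = -22.5 + 0.0 + 0.0 = -22.5
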